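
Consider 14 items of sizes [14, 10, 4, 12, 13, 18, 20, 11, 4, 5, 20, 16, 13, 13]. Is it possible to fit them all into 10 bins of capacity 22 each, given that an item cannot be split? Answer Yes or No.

Yes

A valid assignment using 10 bins:
  bin 1: 20 = 20
  bin 2: 20 = 20
  bin 3: 18 + 4 = 22
  bin 4: 16 + 5 = 21
  bin 5: 14 + 4 = 18
  bin 6: 13 = 13
  bin 7: 13 = 13
  bin 8: 13 = 13
  bin 9: 12 + 10 = 22
  bin 10: 11 = 11
Every load is within 22, so 10 bins suffice.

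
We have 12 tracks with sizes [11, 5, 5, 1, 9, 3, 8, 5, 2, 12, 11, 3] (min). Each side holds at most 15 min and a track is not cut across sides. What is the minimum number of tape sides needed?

Total = 12 + 11 + 11 + 9 + 8 + 5 + 5 + 5 + 3 + 3 + 2 + 1 = 75 min.
Lower bound: ⌈75/15⌉ = 5 tape sides.
A packing using 6 tape sides:
  side 1: 12 + 3 = 15
  side 2: 11 + 3 + 1 = 15
  side 3: 11 + 2 = 13
  side 4: 9 + 5 = 14
  side 5: 8 + 5 = 13
  side 6: 5 = 5
No arrangement into 5 tape sides stays within capacity, so 6 is optimal.

6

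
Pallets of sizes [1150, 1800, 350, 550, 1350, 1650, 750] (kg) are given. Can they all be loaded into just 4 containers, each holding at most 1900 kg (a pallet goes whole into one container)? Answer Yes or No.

Total = 7600 kg; ⌈7600/1900⌉ = 4.
The bound of 4 does not rule out 4, but exhaustive search shows no assignment into 4 containers of capacity 1900 kg exists — the minimum is 5.

No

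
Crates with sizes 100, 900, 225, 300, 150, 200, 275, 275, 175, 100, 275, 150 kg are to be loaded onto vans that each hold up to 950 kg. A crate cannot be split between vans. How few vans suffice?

4

Total = 900 + 300 + 275 + 275 + 275 + 225 + 200 + 175 + 150 + 150 + 100 + 100 = 3125 kg.
Lower bound: ⌈3125/950⌉ = 4 vans.
A packing using 4 vans:
  van 1: 900 = 900
  van 2: 300 + 275 + 275 + 100 = 950
  van 3: 275 + 225 + 200 + 175 = 875
  van 4: 150 + 150 + 100 = 400
This matches the lower bound, so 4 is optimal.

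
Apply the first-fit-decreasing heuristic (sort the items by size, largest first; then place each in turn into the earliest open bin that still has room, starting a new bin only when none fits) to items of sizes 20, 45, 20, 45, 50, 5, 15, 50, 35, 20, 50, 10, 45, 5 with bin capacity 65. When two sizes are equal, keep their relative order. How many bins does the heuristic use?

Sorted descending: 50, 50, 50, 45, 45, 45, 35, 20, 20, 20, 15, 10, 5, 5.
  50 → bin 1 (new)  [load 50/65]
  50 → bin 2 (new)  [load 50/65]
  50 → bin 3 (new)  [load 50/65]
  45 → bin 4 (new)  [load 45/65]
  45 → bin 5 (new)  [load 45/65]
  45 → bin 6 (new)  [load 45/65]
  35 → bin 7 (new)  [load 35/65]
  20 → bin 4  [load 65/65]
  20 → bin 5  [load 65/65]
  20 → bin 6  [load 65/65]
  15 → bin 1  [load 65/65]
  10 → bin 2  [load 60/65]
  5 → bin 2  [load 65/65]
  5 → bin 3  [load 55/65]
7 bins opened.

7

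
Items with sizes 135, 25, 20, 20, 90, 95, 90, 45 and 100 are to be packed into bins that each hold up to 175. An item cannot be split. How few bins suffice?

5

Total = 135 + 100 + 95 + 90 + 90 + 45 + 25 + 20 + 20 = 620.
Lower bound: ⌈620/175⌉ = 4 bins.
Also, 5 items each exceed 175/2, and no two of those can share a bin, so at least 5 bins are needed.
A packing using 5 bins:
  bin 1: 135 + 25 = 160
  bin 2: 100 + 45 + 20 = 165
  bin 3: 95 + 20 = 115
  bin 4: 90 = 90
  bin 5: 90 = 90
This matches the lower bound, so 5 is optimal.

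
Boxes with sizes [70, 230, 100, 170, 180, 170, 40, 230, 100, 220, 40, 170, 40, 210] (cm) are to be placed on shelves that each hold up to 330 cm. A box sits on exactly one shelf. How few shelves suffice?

8

Total = 230 + 230 + 220 + 210 + 180 + 170 + 170 + 170 + 100 + 100 + 70 + 40 + 40 + 40 = 1970 cm.
Lower bound: ⌈1970/330⌉ = 6 shelves.
Also, 8 boxes each exceed 165 cm, and no two of those can share a shelf, so at least 8 shelves are needed.
A packing using 8 shelves:
  shelf 1: 230 + 100 = 330
  shelf 2: 230 + 100 = 330
  shelf 3: 220 + 70 + 40 = 330
  shelf 4: 210 + 40 + 40 = 290
  shelf 5: 180 = 180
  shelf 6: 170 = 170
  shelf 7: 170 = 170
  shelf 8: 170 = 170
This matches the lower bound, so 8 is optimal.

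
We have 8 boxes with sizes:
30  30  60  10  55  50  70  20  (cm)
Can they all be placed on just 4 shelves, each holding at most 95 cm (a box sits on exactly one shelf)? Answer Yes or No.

A valid assignment using 4 shelves:
  shelf 1: 70 + 20 = 90
  shelf 2: 60 + 30 = 90
  shelf 3: 55 + 30 + 10 = 95
  shelf 4: 50 = 50
Every load is within 95 cm, so 4 shelves suffice.

Yes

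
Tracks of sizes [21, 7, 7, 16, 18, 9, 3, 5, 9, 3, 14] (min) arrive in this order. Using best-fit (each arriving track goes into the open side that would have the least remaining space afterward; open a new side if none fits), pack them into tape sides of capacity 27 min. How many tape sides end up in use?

  21 → side 1 (new)  [load 21/27]
  7 → side 2 (new)  [load 7/27]
  7 → side 2  [load 14/27]
  16 → side 3 (new)  [load 16/27]
  18 → side 4 (new)  [load 18/27]
  9 → side 4  [load 27/27]
  3 → side 1  [load 24/27]
  5 → side 3  [load 21/27]
  9 → side 2  [load 23/27]
  3 → side 1  [load 27/27]
  14 → side 5 (new)  [load 14/27]
5 tape sides opened.

5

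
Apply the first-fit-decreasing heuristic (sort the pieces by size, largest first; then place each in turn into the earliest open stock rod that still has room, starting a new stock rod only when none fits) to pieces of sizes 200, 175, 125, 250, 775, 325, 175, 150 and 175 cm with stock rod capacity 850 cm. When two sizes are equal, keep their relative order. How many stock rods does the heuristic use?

Sorted descending: 775, 325, 250, 200, 175, 175, 175, 150, 125.
  775 → stock rod 1 (new)  [load 775/850]
  325 → stock rod 2 (new)  [load 325/850]
  250 → stock rod 2  [load 575/850]
  200 → stock rod 2  [load 775/850]
  175 → stock rod 3 (new)  [load 175/850]
  175 → stock rod 3  [load 350/850]
  175 → stock rod 3  [load 525/850]
  150 → stock rod 3  [load 675/850]
  125 → stock rod 3  [load 800/850]
3 stock rods opened.

3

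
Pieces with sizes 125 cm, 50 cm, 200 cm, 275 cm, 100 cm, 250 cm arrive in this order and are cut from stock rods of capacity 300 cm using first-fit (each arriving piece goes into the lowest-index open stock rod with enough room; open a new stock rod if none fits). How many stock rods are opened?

  125 → stock rod 1 (new)  [load 125/300]
  50 → stock rod 1  [load 175/300]
  200 → stock rod 2 (new)  [load 200/300]
  275 → stock rod 3 (new)  [load 275/300]
  100 → stock rod 1  [load 275/300]
  250 → stock rod 4 (new)  [load 250/300]
4 stock rods opened.

4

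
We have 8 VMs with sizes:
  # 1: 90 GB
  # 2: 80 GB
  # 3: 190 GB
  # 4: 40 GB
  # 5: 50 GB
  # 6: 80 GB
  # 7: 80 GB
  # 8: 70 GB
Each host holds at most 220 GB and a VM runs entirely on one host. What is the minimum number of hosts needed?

Total = 190 + 90 + 80 + 80 + 80 + 70 + 50 + 40 = 680 GB.
Lower bound: ⌈680/220⌉ = 4 hosts.
A packing using 4 hosts:
  host 1: 190 = 190
  host 2: 90 + 80 + 50 = 220
  host 3: 80 + 80 + 40 = 200
  host 4: 70 = 70
This matches the lower bound, so 4 is optimal.

4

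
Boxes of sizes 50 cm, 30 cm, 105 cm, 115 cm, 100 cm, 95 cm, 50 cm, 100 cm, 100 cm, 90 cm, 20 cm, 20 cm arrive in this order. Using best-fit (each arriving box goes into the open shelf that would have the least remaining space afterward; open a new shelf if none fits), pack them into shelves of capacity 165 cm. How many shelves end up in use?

  50 → shelf 1 (new)  [load 50/165]
  30 → shelf 1  [load 80/165]
  105 → shelf 2 (new)  [load 105/165]
  115 → shelf 3 (new)  [load 115/165]
  100 → shelf 4 (new)  [load 100/165]
  95 → shelf 5 (new)  [load 95/165]
  50 → shelf 3  [load 165/165]
  100 → shelf 6 (new)  [load 100/165]
  100 → shelf 7 (new)  [load 100/165]
  90 → shelf 8 (new)  [load 90/165]
  20 → shelf 2  [load 125/165]
  20 → shelf 2  [load 145/165]
8 shelves opened.

8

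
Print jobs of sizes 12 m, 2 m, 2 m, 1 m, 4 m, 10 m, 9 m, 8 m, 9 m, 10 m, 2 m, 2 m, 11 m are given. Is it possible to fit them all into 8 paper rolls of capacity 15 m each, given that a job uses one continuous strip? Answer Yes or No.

A valid assignment using 7 paper rolls:
  roll 1: 12 + 2 + 1 = 15
  roll 2: 11 + 4 = 15
  roll 3: 10 + 2 + 2 = 14
  roll 4: 10 + 2 = 12
  roll 5: 9 = 9
  roll 6: 9 = 9
  roll 7: 8 = 8
That uses only 7 ≤ 8, so 8 paper rolls are enough.

Yes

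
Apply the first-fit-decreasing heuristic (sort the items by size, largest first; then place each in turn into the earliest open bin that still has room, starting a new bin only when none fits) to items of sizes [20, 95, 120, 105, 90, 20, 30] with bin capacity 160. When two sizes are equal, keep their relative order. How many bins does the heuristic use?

4

Sorted descending: 120, 105, 95, 90, 30, 20, 20.
  120 → bin 1 (new)  [load 120/160]
  105 → bin 2 (new)  [load 105/160]
  95 → bin 3 (new)  [load 95/160]
  90 → bin 4 (new)  [load 90/160]
  30 → bin 1  [load 150/160]
  20 → bin 2  [load 125/160]
  20 → bin 2  [load 145/160]
4 bins opened.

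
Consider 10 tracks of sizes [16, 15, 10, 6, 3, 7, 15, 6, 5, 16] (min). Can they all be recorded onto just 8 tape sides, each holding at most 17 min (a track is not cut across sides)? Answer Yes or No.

Yes

A valid assignment using 7 tape sides:
  side 1: 16 = 16
  side 2: 16 = 16
  side 3: 15 = 15
  side 4: 15 = 15
  side 5: 10 + 7 = 17
  side 6: 6 + 6 + 5 = 17
  side 7: 3 = 3
That uses only 7 ≤ 8, so 8 tape sides are enough.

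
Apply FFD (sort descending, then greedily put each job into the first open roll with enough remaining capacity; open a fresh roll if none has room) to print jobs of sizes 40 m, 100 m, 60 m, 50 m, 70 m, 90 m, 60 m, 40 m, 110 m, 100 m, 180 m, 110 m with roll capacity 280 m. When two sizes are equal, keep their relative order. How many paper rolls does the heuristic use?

Sorted descending: 180, 110, 110, 100, 100, 90, 70, 60, 60, 50, 40, 40.
  180 → roll 1 (new)  [load 180/280]
  110 → roll 2 (new)  [load 110/280]
  110 → roll 2  [load 220/280]
  100 → roll 1  [load 280/280]
  100 → roll 3 (new)  [load 100/280]
  90 → roll 3  [load 190/280]
  70 → roll 3  [load 260/280]
  60 → roll 2  [load 280/280]
  60 → roll 4 (new)  [load 60/280]
  50 → roll 4  [load 110/280]
  40 → roll 4  [load 150/280]
  40 → roll 4  [load 190/280]
4 paper rolls opened.

4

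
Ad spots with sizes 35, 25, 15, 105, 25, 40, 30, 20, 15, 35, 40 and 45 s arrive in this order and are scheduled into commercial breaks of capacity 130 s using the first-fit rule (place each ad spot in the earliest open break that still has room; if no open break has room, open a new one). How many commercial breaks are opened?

4

  35 → break 1 (new)  [load 35/130]
  25 → break 1  [load 60/130]
  15 → break 1  [load 75/130]
  105 → break 2 (new)  [load 105/130]
  25 → break 1  [load 100/130]
  40 → break 3 (new)  [load 40/130]
  30 → break 1  [load 130/130]
  20 → break 2  [load 125/130]
  15 → break 3  [load 55/130]
  35 → break 3  [load 90/130]
  40 → break 3  [load 130/130]
  45 → break 4 (new)  [load 45/130]
4 commercial breaks opened.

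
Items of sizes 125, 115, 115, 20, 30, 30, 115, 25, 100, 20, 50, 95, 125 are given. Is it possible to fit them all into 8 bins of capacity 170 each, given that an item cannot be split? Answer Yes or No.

Yes

A valid assignment using 7 bins:
  bin 1: 125 + 30 = 155
  bin 2: 125 + 30 = 155
  bin 3: 115 + 50 = 165
  bin 4: 115 + 25 + 20 = 160
  bin 5: 115 + 20 = 135
  bin 6: 100 = 100
  bin 7: 95 = 95
That uses only 7 ≤ 8, so 8 bins are enough.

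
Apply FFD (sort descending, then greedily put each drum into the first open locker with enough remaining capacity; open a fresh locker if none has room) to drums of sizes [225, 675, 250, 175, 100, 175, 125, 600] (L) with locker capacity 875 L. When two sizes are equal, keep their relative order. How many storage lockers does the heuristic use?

3

Sorted descending: 675, 600, 250, 225, 175, 175, 125, 100.
  675 → locker 1 (new)  [load 675/875]
  600 → locker 2 (new)  [load 600/875]
  250 → locker 2  [load 850/875]
  225 → locker 3 (new)  [load 225/875]
  175 → locker 1  [load 850/875]
  175 → locker 3  [load 400/875]
  125 → locker 3  [load 525/875]
  100 → locker 3  [load 625/875]
3 storage lockers opened.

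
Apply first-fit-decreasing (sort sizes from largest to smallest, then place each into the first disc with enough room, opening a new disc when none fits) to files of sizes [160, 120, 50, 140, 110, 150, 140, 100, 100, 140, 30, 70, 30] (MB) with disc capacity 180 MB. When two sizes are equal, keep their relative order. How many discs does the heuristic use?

Sorted descending: 160, 150, 140, 140, 140, 120, 110, 100, 100, 70, 50, 30, 30.
  160 → disc 1 (new)  [load 160/180]
  150 → disc 2 (new)  [load 150/180]
  140 → disc 3 (new)  [load 140/180]
  140 → disc 4 (new)  [load 140/180]
  140 → disc 5 (new)  [load 140/180]
  120 → disc 6 (new)  [load 120/180]
  110 → disc 7 (new)  [load 110/180]
  100 → disc 8 (new)  [load 100/180]
  100 → disc 9 (new)  [load 100/180]
  70 → disc 7  [load 180/180]
  50 → disc 6  [load 170/180]
  30 → disc 2  [load 180/180]
  30 → disc 3  [load 170/180]
9 discs opened.

9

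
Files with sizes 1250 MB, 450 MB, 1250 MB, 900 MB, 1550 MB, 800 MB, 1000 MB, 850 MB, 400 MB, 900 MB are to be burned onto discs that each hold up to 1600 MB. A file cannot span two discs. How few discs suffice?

8

Total = 1550 + 1250 + 1250 + 1000 + 900 + 900 + 850 + 800 + 450 + 400 = 9350 MB.
Lower bound: ⌈9350/1600⌉ = 6 discs.
Also, 7 files each exceed 800 MB, and no two of those can share a disc, so at least 7 discs are needed.
A packing using 8 discs:
  disc 1: 1550 = 1550
  disc 2: 1250 = 1250
  disc 3: 1250 = 1250
  disc 4: 1000 + 450 = 1450
  disc 5: 900 + 400 = 1300
  disc 6: 900 = 900
  disc 7: 850 = 850
  disc 8: 800 = 800
No arrangement into 7 discs stays within capacity, so 8 is optimal.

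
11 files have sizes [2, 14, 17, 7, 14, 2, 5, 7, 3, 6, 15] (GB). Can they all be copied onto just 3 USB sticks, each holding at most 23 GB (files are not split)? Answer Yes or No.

No

Total = 92 GB; ⌈92/23⌉ = 4.
At least 4 USB sticks are required, but only 3 are allowed.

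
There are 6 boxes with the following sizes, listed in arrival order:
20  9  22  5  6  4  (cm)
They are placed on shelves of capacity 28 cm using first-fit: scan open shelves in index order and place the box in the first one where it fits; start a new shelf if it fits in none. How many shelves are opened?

3

  20 → shelf 1 (new)  [load 20/28]
  9 → shelf 2 (new)  [load 9/28]
  22 → shelf 3 (new)  [load 22/28]
  5 → shelf 1  [load 25/28]
  6 → shelf 2  [load 15/28]
  4 → shelf 2  [load 19/28]
3 shelves opened.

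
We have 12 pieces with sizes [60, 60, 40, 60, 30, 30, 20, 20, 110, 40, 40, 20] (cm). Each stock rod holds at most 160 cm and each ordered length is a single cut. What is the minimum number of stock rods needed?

Total = 110 + 60 + 60 + 60 + 40 + 40 + 40 + 30 + 30 + 20 + 20 + 20 = 530 cm.
Lower bound: ⌈530/160⌉ = 4 stock rods.
A packing using 4 stock rods:
  stock rod 1: 110 + 40 = 150
  stock rod 2: 60 + 60 + 40 = 160
  stock rod 3: 60 + 40 + 30 + 30 = 160
  stock rod 4: 20 + 20 + 20 = 60
This matches the lower bound, so 4 is optimal.

4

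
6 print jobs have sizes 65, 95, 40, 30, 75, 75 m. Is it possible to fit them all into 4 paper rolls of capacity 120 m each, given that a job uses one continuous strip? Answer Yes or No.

Yes

A valid assignment using 4 paper rolls:
  roll 1: 95 = 95
  roll 2: 75 + 40 = 115
  roll 3: 75 + 30 = 105
  roll 4: 65 = 65
Every load is within 120 m, so 4 paper rolls suffice.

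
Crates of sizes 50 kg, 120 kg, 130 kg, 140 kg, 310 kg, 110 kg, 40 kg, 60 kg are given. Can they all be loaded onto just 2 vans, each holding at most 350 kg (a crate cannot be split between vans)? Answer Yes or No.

No

Total = 960 kg; ⌈960/350⌉ = 3.
At least 3 vans are required, but only 2 are allowed.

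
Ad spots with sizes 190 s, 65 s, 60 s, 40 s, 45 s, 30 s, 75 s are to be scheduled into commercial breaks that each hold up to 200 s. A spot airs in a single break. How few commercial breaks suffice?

3

Total = 190 + 75 + 65 + 60 + 45 + 40 + 30 = 505 s.
Lower bound: ⌈505/200⌉ = 3 commercial breaks.
A packing using 3 commercial breaks:
  break 1: 190 = 190
  break 2: 75 + 65 + 60 = 200
  break 3: 45 + 40 + 30 = 115
This matches the lower bound, so 3 is optimal.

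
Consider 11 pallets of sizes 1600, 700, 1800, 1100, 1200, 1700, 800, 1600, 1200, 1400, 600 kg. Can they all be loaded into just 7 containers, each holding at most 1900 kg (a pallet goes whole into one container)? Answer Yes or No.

Total = 13700 kg; ⌈13700/1900⌉ = 8.
At least 8 containers are required, but only 7 are allowed.

No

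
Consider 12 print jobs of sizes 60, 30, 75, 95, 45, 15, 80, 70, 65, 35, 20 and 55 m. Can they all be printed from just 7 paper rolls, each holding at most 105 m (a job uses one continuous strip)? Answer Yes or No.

Yes

A valid assignment using 7 paper rolls:
  roll 1: 95 = 95
  roll 2: 80 + 20 = 100
  roll 3: 75 + 30 = 105
  roll 4: 70 + 35 = 105
  roll 5: 65 + 15 = 80
  roll 6: 60 + 45 = 105
  roll 7: 55 = 55
Every load is within 105 m, so 7 paper rolls suffice.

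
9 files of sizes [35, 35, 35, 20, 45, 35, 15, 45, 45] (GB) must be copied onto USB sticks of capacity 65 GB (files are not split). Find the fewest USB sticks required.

Total = 45 + 45 + 45 + 35 + 35 + 35 + 35 + 20 + 15 = 310 GB.
Lower bound: ⌈310/65⌉ = 5 USB sticks.
Also, 7 files each exceed 65/2 GB, and no two of those can share a USB stick, so at least 7 USB sticks are needed.
A packing using 7 USB sticks:
  USB stick 1: 45 + 20 = 65
  USB stick 2: 45 + 15 = 60
  USB stick 3: 45 = 45
  USB stick 4: 35 = 35
  USB stick 5: 35 = 35
  USB stick 6: 35 = 35
  USB stick 7: 35 = 35
This matches the lower bound, so 7 is optimal.

7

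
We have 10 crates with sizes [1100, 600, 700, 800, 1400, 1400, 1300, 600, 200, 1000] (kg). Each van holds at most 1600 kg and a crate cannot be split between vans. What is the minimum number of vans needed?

Total = 1400 + 1400 + 1300 + 1100 + 1000 + 800 + 700 + 600 + 600 + 200 = 9100 kg.
Lower bound: ⌈9100/1600⌉ = 6 vans.
A packing using 7 vans:
  van 1: 1400 + 200 = 1600
  van 2: 1400 = 1400
  van 3: 1300 = 1300
  van 4: 1100 = 1100
  van 5: 1000 + 600 = 1600
  van 6: 800 + 700 = 1500
  van 7: 600 = 600
No arrangement into 6 vans stays within capacity, so 7 is optimal.

7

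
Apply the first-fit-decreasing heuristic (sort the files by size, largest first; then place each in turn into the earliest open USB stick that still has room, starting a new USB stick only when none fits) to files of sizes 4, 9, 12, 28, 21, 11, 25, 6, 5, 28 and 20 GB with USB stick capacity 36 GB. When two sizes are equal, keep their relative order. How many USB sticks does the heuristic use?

Sorted descending: 28, 28, 25, 21, 20, 12, 11, 9, 6, 5, 4.
  28 → USB stick 1 (new)  [load 28/36]
  28 → USB stick 2 (new)  [load 28/36]
  25 → USB stick 3 (new)  [load 25/36]
  21 → USB stick 4 (new)  [load 21/36]
  20 → USB stick 5 (new)  [load 20/36]
  12 → USB stick 4  [load 33/36]
  11 → USB stick 3  [load 36/36]
  9 → USB stick 5  [load 29/36]
  6 → USB stick 1  [load 34/36]
  5 → USB stick 2  [load 33/36]
  4 → USB stick 5  [load 33/36]
5 USB sticks opened.

5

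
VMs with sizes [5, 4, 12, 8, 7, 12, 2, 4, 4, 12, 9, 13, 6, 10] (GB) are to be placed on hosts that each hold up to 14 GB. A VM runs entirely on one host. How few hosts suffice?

9

Total = 13 + 12 + 12 + 12 + 10 + 9 + 8 + 7 + 6 + 5 + 4 + 4 + 4 + 2 = 108 GB.
Lower bound: ⌈108/14⌉ = 8 hosts.
A packing using 9 hosts:
  host 1: 13 = 13
  host 2: 12 + 2 = 14
  host 3: 12 = 12
  host 4: 12 = 12
  host 5: 10 + 4 = 14
  host 6: 9 + 5 = 14
  host 7: 8 + 6 = 14
  host 8: 7 + 4 = 11
  host 9: 4 = 4
No arrangement into 8 hosts stays within capacity, so 9 is optimal.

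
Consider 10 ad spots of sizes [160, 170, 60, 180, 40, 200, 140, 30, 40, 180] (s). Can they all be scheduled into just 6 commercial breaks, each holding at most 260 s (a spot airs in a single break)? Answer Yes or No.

Yes

A valid assignment using 6 commercial breaks:
  break 1: 200 + 60 = 260
  break 2: 180 + 40 + 40 = 260
  break 3: 180 + 30 = 210
  break 4: 170 = 170
  break 5: 160 = 160
  break 6: 140 = 140
Every load is within 260 s, so 6 commercial breaks suffice.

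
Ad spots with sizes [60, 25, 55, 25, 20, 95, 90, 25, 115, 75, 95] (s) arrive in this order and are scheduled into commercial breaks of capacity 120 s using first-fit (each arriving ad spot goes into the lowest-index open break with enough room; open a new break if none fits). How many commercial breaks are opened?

7

  60 → break 1 (new)  [load 60/120]
  25 → break 1  [load 85/120]
  55 → break 2 (new)  [load 55/120]
  25 → break 1  [load 110/120]
  20 → break 2  [load 75/120]
  95 → break 3 (new)  [load 95/120]
  90 → break 4 (new)  [load 90/120]
  25 → break 2  [load 100/120]
  115 → break 5 (new)  [load 115/120]
  75 → break 6 (new)  [load 75/120]
  95 → break 7 (new)  [load 95/120]
7 commercial breaks opened.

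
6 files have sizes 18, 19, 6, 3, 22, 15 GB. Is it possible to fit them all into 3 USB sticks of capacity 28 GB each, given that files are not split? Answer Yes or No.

Total = 83 GB; ⌈83/28⌉ = 3.
4 files each exceed half the capacity and cannot share a USB stick, forcing at least 4 USB sticks.
At least 4 USB sticks are required, but only 3 are allowed.

No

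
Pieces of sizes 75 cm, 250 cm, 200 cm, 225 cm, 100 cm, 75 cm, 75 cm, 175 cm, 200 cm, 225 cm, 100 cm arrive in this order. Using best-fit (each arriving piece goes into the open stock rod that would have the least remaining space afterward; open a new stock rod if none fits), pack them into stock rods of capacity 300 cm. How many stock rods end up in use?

7

  75 → stock rod 1 (new)  [load 75/300]
  250 → stock rod 2 (new)  [load 250/300]
  200 → stock rod 1  [load 275/300]
  225 → stock rod 3 (new)  [load 225/300]
  100 → stock rod 4 (new)  [load 100/300]
  75 → stock rod 3  [load 300/300]
  75 → stock rod 4  [load 175/300]
  175 → stock rod 5 (new)  [load 175/300]
  200 → stock rod 6 (new)  [load 200/300]
  225 → stock rod 7 (new)  [load 225/300]
  100 → stock rod 6  [load 300/300]
7 stock rods opened.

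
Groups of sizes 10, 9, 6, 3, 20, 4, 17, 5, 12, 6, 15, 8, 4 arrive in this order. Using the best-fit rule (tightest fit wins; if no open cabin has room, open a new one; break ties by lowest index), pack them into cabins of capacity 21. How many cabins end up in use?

7

  10 → cabin 1 (new)  [load 10/21]
  9 → cabin 1  [load 19/21]
  6 → cabin 2 (new)  [load 6/21]
  3 → cabin 2  [load 9/21]
  20 → cabin 3 (new)  [load 20/21]
  4 → cabin 2  [load 13/21]
  17 → cabin 4 (new)  [load 17/21]
  5 → cabin 2  [load 18/21]
  12 → cabin 5 (new)  [load 12/21]
  6 → cabin 5  [load 18/21]
  15 → cabin 6 (new)  [load 15/21]
  8 → cabin 7 (new)  [load 8/21]
  4 → cabin 4  [load 21/21]
7 cabins opened.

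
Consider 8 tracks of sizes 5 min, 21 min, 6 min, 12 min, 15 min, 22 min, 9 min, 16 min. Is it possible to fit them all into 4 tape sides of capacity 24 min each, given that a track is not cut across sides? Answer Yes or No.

Total = 106 min; ⌈106/24⌉ = 5.
At least 5 tape sides are required, but only 4 are allowed.

No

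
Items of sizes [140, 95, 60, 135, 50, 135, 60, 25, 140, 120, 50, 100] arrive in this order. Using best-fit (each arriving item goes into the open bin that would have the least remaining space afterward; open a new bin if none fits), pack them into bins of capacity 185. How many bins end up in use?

  140 → bin 1 (new)  [load 140/185]
  95 → bin 2 (new)  [load 95/185]
  60 → bin 2  [load 155/185]
  135 → bin 3 (new)  [load 135/185]
  50 → bin 3  [load 185/185]
  135 → bin 4 (new)  [load 135/185]
  60 → bin 5 (new)  [load 60/185]
  25 → bin 2  [load 180/185]
  140 → bin 6 (new)  [load 140/185]
  120 → bin 5  [load 180/185]
  50 → bin 4  [load 185/185]
  100 → bin 7 (new)  [load 100/185]
7 bins opened.

7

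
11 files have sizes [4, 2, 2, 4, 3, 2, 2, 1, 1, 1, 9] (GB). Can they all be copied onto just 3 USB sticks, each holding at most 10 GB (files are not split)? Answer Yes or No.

No

Total = 31 GB; ⌈31/10⌉ = 4.
At least 4 USB sticks are required, but only 3 are allowed.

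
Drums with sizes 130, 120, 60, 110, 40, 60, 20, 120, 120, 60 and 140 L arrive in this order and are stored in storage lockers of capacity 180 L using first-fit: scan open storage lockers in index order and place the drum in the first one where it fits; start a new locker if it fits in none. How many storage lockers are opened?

6

  130 → locker 1 (new)  [load 130/180]
  120 → locker 2 (new)  [load 120/180]
  60 → locker 2  [load 180/180]
  110 → locker 3 (new)  [load 110/180]
  40 → locker 1  [load 170/180]
  60 → locker 3  [load 170/180]
  20 → locker 4 (new)  [load 20/180]
  120 → locker 4  [load 140/180]
  120 → locker 5 (new)  [load 120/180]
  60 → locker 5  [load 180/180]
  140 → locker 6 (new)  [load 140/180]
6 storage lockers opened.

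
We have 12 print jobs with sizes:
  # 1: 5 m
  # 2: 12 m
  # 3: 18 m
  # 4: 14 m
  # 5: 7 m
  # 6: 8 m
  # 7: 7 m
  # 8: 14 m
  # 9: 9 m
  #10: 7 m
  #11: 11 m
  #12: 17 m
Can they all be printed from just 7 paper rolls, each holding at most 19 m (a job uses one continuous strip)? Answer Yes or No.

Total = 129 m; ⌈129/19⌉ = 7.
The bound of 7 does not rule out 7, but exhaustive search shows no assignment into 7 paper rolls of capacity 19 m exists — the minimum is 8.

No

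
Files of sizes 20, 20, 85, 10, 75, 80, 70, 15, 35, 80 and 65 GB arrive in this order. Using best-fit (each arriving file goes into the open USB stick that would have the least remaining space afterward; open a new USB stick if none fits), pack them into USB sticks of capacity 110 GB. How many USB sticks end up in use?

6

  20 → USB stick 1 (new)  [load 20/110]
  20 → USB stick 1  [load 40/110]
  85 → USB stick 2 (new)  [load 85/110]
  10 → USB stick 2  [load 95/110]
  75 → USB stick 3 (new)  [load 75/110]
  80 → USB stick 4 (new)  [load 80/110]
  70 → USB stick 1  [load 110/110]
  15 → USB stick 2  [load 110/110]
  35 → USB stick 3  [load 110/110]
  80 → USB stick 5 (new)  [load 80/110]
  65 → USB stick 6 (new)  [load 65/110]
6 USB sticks opened.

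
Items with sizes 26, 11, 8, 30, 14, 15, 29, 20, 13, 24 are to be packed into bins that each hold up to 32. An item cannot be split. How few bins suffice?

7

Total = 30 + 29 + 26 + 24 + 20 + 15 + 14 + 13 + 11 + 8 = 190.
Lower bound: ⌈190/32⌉ = 6 bins.
A packing using 7 bins:
  bin 1: 30 = 30
  bin 2: 29 = 29
  bin 3: 26 = 26
  bin 4: 24 + 8 = 32
  bin 5: 20 + 11 = 31
  bin 6: 15 + 14 = 29
  bin 7: 13 = 13
No arrangement into 6 bins stays within capacity, so 7 is optimal.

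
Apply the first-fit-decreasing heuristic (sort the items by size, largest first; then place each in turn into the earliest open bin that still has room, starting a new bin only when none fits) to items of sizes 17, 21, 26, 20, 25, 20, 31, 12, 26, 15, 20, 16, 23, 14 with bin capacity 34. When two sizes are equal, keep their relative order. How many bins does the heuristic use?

Sorted descending: 31, 26, 26, 25, 23, 21, 20, 20, 20, 17, 16, 15, 14, 12.
  31 → bin 1 (new)  [load 31/34]
  26 → bin 2 (new)  [load 26/34]
  26 → bin 3 (new)  [load 26/34]
  25 → bin 4 (new)  [load 25/34]
  23 → bin 5 (new)  [load 23/34]
  21 → bin 6 (new)  [load 21/34]
  20 → bin 7 (new)  [load 20/34]
  20 → bin 8 (new)  [load 20/34]
  20 → bin 9 (new)  [load 20/34]
  17 → bin 10 (new)  [load 17/34]
  16 → bin 10  [load 33/34]
  15 → bin 11 (new)  [load 15/34]
  14 → bin 7  [load 34/34]
  12 → bin 6  [load 33/34]
11 bins opened.

11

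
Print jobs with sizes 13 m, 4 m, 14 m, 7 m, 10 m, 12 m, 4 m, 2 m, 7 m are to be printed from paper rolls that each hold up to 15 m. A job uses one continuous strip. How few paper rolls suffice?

Total = 14 + 13 + 12 + 10 + 7 + 7 + 4 + 4 + 2 = 73 m.
Lower bound: ⌈73/15⌉ = 5 paper rolls.
A packing using 6 paper rolls:
  roll 1: 14 = 14
  roll 2: 13 + 2 = 15
  roll 3: 12 = 12
  roll 4: 10 + 4 = 14
  roll 5: 7 + 7 = 14
  roll 6: 4 = 4
No arrangement into 5 paper rolls stays within capacity, so 6 is optimal.

6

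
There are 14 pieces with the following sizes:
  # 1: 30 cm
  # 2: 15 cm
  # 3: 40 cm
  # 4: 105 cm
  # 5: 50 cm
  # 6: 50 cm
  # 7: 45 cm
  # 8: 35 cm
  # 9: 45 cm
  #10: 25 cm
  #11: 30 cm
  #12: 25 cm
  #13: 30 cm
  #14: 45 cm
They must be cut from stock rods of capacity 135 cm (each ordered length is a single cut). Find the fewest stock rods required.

Total = 105 + 50 + 50 + 45 + 45 + 45 + 40 + 35 + 30 + 30 + 30 + 25 + 25 + 15 = 570 cm.
Lower bound: ⌈570/135⌉ = 5 stock rods.
A packing using 5 stock rods:
  stock rod 1: 105 + 30 = 135
  stock rod 2: 50 + 50 + 35 = 135
  stock rod 3: 45 + 45 + 45 = 135
  stock rod 4: 40 + 30 + 30 + 25 = 125
  stock rod 5: 25 + 15 = 40
This matches the lower bound, so 5 is optimal.

5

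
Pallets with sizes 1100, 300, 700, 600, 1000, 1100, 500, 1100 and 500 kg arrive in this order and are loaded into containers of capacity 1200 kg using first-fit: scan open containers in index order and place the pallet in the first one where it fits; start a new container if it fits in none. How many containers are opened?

  1100 → container 1 (new)  [load 1100/1200]
  300 → container 2 (new)  [load 300/1200]
  700 → container 2  [load 1000/1200]
  600 → container 3 (new)  [load 600/1200]
  1000 → container 4 (new)  [load 1000/1200]
  1100 → container 5 (new)  [load 1100/1200]
  500 → container 3  [load 1100/1200]
  1100 → container 6 (new)  [load 1100/1200]
  500 → container 7 (new)  [load 500/1200]
7 containers opened.

7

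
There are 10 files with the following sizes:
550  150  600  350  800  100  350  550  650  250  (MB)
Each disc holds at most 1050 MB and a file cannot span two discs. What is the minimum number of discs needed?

Total = 800 + 650 + 600 + 550 + 550 + 350 + 350 + 250 + 150 + 100 = 4350 MB.
Lower bound: ⌈4350/1050⌉ = 5 discs.
A packing using 5 discs:
  disc 1: 800 + 250 = 1050
  disc 2: 650 + 350 = 1000
  disc 3: 600 + 350 + 100 = 1050
  disc 4: 550 + 150 = 700
  disc 5: 550 = 550
This matches the lower bound, so 5 is optimal.

5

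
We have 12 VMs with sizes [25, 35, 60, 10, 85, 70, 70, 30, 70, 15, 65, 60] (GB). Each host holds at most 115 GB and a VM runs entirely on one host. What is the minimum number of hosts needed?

7

Total = 85 + 70 + 70 + 70 + 65 + 60 + 60 + 35 + 30 + 25 + 15 + 10 = 595 GB.
Lower bound: ⌈595/115⌉ = 6 hosts.
Also, 7 VMs each exceed 115/2 GB, and no two of those can share a host, so at least 7 hosts are needed.
A packing using 7 hosts:
  host 1: 85 + 30 = 115
  host 2: 70 + 35 + 10 = 115
  host 3: 70 + 25 + 15 = 110
  host 4: 70 = 70
  host 5: 65 = 65
  host 6: 60 = 60
  host 7: 60 = 60
This matches the lower bound, so 7 is optimal.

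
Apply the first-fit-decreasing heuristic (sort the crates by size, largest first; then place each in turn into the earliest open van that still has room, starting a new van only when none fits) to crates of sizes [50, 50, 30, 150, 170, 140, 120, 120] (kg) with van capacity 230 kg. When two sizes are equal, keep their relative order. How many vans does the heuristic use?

5

Sorted descending: 170, 150, 140, 120, 120, 50, 50, 30.
  170 → van 1 (new)  [load 170/230]
  150 → van 2 (new)  [load 150/230]
  140 → van 3 (new)  [load 140/230]
  120 → van 4 (new)  [load 120/230]
  120 → van 5 (new)  [load 120/230]
  50 → van 1  [load 220/230]
  50 → van 2  [load 200/230]
  30 → van 2  [load 230/230]
5 vans opened.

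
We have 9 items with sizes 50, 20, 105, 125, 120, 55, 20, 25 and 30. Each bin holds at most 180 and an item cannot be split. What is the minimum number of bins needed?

Total = 125 + 120 + 105 + 55 + 50 + 30 + 25 + 20 + 20 = 550.
Lower bound: ⌈550/180⌉ = 4 bins.
A packing using 4 bins:
  bin 1: 125 + 55 = 180
  bin 2: 120 + 50 = 170
  bin 3: 105 + 30 + 25 + 20 = 180
  bin 4: 20 = 20
This matches the lower bound, so 4 is optimal.

4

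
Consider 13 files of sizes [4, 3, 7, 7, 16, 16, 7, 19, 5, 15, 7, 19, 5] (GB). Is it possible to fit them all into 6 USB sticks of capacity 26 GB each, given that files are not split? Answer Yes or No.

Yes

A valid assignment using 5 USB sticks:
  USB stick 1: 19 + 7 = 26
  USB stick 2: 19 + 7 = 26
  USB stick 3: 16 + 7 + 3 = 26
  USB stick 4: 16 + 5 + 5 = 26
  USB stick 5: 15 + 7 + 4 = 26
That uses only 5 ≤ 6, so 6 USB sticks are enough.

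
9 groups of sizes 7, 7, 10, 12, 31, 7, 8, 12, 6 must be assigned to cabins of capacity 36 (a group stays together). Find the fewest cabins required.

Total = 31 + 12 + 12 + 10 + 8 + 7 + 7 + 7 + 6 = 100.
Lower bound: ⌈100/36⌉ = 3 cabins.
A packing using 3 cabins:
  cabin 1: 31 = 31
  cabin 2: 12 + 12 + 10 = 34
  cabin 3: 8 + 7 + 7 + 7 + 6 = 35
This matches the lower bound, so 3 is optimal.

3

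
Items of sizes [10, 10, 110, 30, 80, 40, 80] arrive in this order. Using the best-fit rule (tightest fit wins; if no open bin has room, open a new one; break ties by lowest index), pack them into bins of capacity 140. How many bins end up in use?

  10 → bin 1 (new)  [load 10/140]
  10 → bin 1  [load 20/140]
  110 → bin 1  [load 130/140]
  30 → bin 2 (new)  [load 30/140]
  80 → bin 2  [load 110/140]
  40 → bin 3 (new)  [load 40/140]
  80 → bin 3  [load 120/140]
3 bins opened.

3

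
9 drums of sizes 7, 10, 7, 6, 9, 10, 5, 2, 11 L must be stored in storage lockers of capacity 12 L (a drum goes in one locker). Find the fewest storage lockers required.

7

Total = 11 + 10 + 10 + 9 + 7 + 7 + 6 + 5 + 2 = 67 L.
Lower bound: ⌈67/12⌉ = 6 storage lockers.
A packing using 7 storage lockers:
  locker 1: 11 = 11
  locker 2: 10 + 2 = 12
  locker 3: 10 = 10
  locker 4: 9 = 9
  locker 5: 7 + 5 = 12
  locker 6: 7 = 7
  locker 7: 6 = 6
No arrangement into 6 storage lockers stays within capacity, so 7 is optimal.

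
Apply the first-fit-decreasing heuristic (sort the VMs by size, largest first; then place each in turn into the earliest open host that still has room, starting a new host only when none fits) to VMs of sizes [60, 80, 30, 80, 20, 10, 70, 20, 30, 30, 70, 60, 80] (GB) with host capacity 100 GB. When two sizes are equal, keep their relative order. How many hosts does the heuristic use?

Sorted descending: 80, 80, 80, 70, 70, 60, 60, 30, 30, 30, 20, 20, 10.
  80 → host 1 (new)  [load 80/100]
  80 → host 2 (new)  [load 80/100]
  80 → host 3 (new)  [load 80/100]
  70 → host 4 (new)  [load 70/100]
  70 → host 5 (new)  [load 70/100]
  60 → host 6 (new)  [load 60/100]
  60 → host 7 (new)  [load 60/100]
  30 → host 4  [load 100/100]
  30 → host 5  [load 100/100]
  30 → host 6  [load 90/100]
  20 → host 1  [load 100/100]
  20 → host 2  [load 100/100]
  10 → host 3  [load 90/100]
7 hosts opened.

7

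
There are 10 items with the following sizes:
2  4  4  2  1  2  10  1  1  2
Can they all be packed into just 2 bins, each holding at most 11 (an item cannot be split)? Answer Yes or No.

No

Total = 29; ⌈29/11⌉ = 3.
At least 3 bins are required, but only 2 are allowed.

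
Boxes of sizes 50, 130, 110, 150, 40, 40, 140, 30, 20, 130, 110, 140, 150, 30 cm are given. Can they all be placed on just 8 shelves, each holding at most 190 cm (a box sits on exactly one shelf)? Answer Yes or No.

Yes

A valid assignment using 8 shelves:
  shelf 1: 150 + 40 = 190
  shelf 2: 150 + 40 = 190
  shelf 3: 140 + 50 = 190
  shelf 4: 140 + 30 + 20 = 190
  shelf 5: 130 + 30 = 160
  shelf 6: 130 = 130
  shelf 7: 110 = 110
  shelf 8: 110 = 110
Every load is within 190 cm, so 8 shelves suffice.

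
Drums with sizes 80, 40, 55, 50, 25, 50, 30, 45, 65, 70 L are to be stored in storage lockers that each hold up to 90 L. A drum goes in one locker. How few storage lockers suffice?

7

Total = 80 + 70 + 65 + 55 + 50 + 50 + 45 + 40 + 30 + 25 = 510 L.
Lower bound: ⌈510/90⌉ = 6 storage lockers.
A packing using 7 storage lockers:
  locker 1: 80 = 80
  locker 2: 70 = 70
  locker 3: 65 + 25 = 90
  locker 4: 55 + 30 = 85
  locker 5: 50 + 40 = 90
  locker 6: 50 = 50
  locker 7: 45 = 45
No arrangement into 6 storage lockers stays within capacity, so 7 is optimal.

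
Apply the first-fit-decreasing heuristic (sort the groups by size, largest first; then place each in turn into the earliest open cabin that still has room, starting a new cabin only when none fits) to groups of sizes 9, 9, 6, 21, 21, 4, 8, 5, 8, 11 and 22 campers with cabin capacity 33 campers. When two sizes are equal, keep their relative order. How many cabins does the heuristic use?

Sorted descending: 22, 21, 21, 11, 9, 9, 8, 8, 6, 5, 4.
  22 → cabin 1 (new)  [load 22/33]
  21 → cabin 2 (new)  [load 21/33]
  21 → cabin 3 (new)  [load 21/33]
  11 → cabin 1  [load 33/33]
  9 → cabin 2  [load 30/33]
  9 → cabin 3  [load 30/33]
  8 → cabin 4 (new)  [load 8/33]
  8 → cabin 4  [load 16/33]
  6 → cabin 4  [load 22/33]
  5 → cabin 4  [load 27/33]
  4 → cabin 4  [load 31/33]
4 cabins opened.

4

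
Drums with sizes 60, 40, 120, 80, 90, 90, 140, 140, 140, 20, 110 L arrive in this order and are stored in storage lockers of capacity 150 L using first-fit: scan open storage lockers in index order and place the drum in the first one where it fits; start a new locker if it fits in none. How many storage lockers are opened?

  60 → locker 1 (new)  [load 60/150]
  40 → locker 1  [load 100/150]
  120 → locker 2 (new)  [load 120/150]
  80 → locker 3 (new)  [load 80/150]
  90 → locker 4 (new)  [load 90/150]
  90 → locker 5 (new)  [load 90/150]
  140 → locker 6 (new)  [load 140/150]
  140 → locker 7 (new)  [load 140/150]
  140 → locker 8 (new)  [load 140/150]
  20 → locker 1  [load 120/150]
  110 → locker 9 (new)  [load 110/150]
9 storage lockers opened.

9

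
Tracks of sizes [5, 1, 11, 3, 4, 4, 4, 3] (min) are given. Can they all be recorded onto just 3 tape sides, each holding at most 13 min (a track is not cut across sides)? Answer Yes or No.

A valid assignment using 3 tape sides:
  side 1: 11 + 1 = 12
  side 2: 5 + 4 + 4 = 13
  side 3: 4 + 3 + 3 = 10
Every load is within 13 min, so 3 tape sides suffice.

Yes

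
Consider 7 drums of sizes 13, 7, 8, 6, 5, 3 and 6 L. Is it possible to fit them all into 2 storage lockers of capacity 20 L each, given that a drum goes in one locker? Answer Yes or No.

No

Total = 48 L; ⌈48/20⌉ = 3.
At least 3 storage lockers are required, but only 2 are allowed.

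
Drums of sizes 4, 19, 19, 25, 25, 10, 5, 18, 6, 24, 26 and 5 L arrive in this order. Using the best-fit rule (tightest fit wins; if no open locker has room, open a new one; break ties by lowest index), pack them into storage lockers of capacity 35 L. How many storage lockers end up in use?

  4 → locker 1 (new)  [load 4/35]
  19 → locker 1  [load 23/35]
  19 → locker 2 (new)  [load 19/35]
  25 → locker 3 (new)  [load 25/35]
  25 → locker 4 (new)  [load 25/35]
  10 → locker 3  [load 35/35]
  5 → locker 4  [load 30/35]
  18 → locker 5 (new)  [load 18/35]
  6 → locker 1  [load 29/35]
  24 → locker 6 (new)  [load 24/35]
  26 → locker 7 (new)  [load 26/35]
  5 → locker 4  [load 35/35]
7 storage lockers opened.

7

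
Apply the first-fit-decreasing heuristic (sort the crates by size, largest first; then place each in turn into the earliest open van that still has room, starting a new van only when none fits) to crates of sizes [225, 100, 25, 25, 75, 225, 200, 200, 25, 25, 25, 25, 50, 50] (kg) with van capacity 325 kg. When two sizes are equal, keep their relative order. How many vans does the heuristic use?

4

Sorted descending: 225, 225, 200, 200, 100, 75, 50, 50, 25, 25, 25, 25, 25, 25.
  225 → van 1 (new)  [load 225/325]
  225 → van 2 (new)  [load 225/325]
  200 → van 3 (new)  [load 200/325]
  200 → van 4 (new)  [load 200/325]
  100 → van 1  [load 325/325]
  75 → van 2  [load 300/325]
  50 → van 3  [load 250/325]
  50 → van 3  [load 300/325]
  25 → van 2  [load 325/325]
  25 → van 3  [load 325/325]
  25 → van 4  [load 225/325]
  25 → van 4  [load 250/325]
  25 → van 4  [load 275/325]
  25 → van 4  [load 300/325]
4 vans opened.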